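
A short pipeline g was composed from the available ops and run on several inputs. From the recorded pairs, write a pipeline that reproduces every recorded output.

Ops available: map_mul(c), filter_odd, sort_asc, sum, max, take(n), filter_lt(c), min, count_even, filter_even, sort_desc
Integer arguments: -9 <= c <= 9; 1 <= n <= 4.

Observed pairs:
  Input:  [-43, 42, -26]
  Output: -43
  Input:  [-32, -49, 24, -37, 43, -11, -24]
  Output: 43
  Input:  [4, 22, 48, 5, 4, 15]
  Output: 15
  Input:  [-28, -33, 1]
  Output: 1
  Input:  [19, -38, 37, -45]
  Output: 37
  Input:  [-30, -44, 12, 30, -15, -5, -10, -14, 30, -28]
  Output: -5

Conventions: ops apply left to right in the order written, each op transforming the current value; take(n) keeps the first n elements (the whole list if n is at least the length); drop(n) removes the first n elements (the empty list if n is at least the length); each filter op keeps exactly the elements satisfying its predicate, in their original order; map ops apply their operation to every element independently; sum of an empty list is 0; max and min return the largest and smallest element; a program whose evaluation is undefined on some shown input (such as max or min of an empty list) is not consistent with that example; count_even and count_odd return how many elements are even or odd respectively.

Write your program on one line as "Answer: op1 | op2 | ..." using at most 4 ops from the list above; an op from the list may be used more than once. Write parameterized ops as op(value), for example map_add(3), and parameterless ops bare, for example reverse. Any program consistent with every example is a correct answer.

filter_odd | sort_desc | take(1) | sum

Check, running the answer program on each example:
  [-43, 42, -26] -> [-43] -> [-43] -> [-43] -> -43
  [-32, -49, 24, -37, 43, -11, -24] -> [-49, -37, 43, -11] -> [43, -11, -37, -49] -> [43] -> 43
  [4, 22, 48, 5, 4, 15] -> [5, 15] -> [15, 5] -> [15] -> 15
  [-28, -33, 1] -> [-33, 1] -> [1, -33] -> [1] -> 1
  [19, -38, 37, -45] -> [19, 37, -45] -> [37, 19, -45] -> [37] -> 37
  [-30, -44, 12, 30, -15, -5, -10, -14, 30, -28] -> [-15, -5] -> [-5, -15] -> [-5] -> -5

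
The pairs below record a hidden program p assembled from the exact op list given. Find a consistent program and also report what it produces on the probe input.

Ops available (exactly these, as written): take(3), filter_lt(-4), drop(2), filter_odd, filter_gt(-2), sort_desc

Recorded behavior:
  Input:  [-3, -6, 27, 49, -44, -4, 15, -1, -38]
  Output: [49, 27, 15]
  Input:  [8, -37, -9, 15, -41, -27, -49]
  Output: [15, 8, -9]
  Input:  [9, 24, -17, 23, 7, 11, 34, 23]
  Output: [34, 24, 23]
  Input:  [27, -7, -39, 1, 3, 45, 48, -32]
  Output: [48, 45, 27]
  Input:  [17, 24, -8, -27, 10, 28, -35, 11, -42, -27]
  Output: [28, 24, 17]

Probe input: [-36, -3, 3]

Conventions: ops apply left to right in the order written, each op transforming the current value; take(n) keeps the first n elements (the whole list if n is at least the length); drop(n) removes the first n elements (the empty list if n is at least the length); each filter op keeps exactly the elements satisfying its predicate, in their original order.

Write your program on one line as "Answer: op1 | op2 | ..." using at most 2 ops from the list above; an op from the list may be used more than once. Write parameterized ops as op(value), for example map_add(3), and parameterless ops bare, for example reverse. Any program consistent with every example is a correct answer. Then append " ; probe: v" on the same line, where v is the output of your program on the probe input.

sort_desc | take(3) ; probe: [3, -3, -36]

Check, running the answer program on each example:
  [-3, -6, 27, 49, -44, -4, 15, -1, -38] -> [49, 27, 15, -1, -3, -4, -6, -38, -44] -> [49, 27, 15]
  [8, -37, -9, 15, -41, -27, -49] -> [15, 8, -9, -27, -37, -41, -49] -> [15, 8, -9]
  [9, 24, -17, 23, 7, 11, 34, 23] -> [34, 24, 23, 23, 11, 9, 7, -17] -> [34, 24, 23]
  [27, -7, -39, 1, 3, 45, 48, -32] -> [48, 45, 27, 3, 1, -7, -32, -39] -> [48, 45, 27]
  [17, 24, -8, -27, 10, 28, -35, 11, -42, -27] -> [28, 24, 17, 11, 10, -8, -27, -27, -35, -42] -> [28, 24, 17]
  probe: [-36, -3, 3] -> [3, -3, -36] -> [3, -3, -36]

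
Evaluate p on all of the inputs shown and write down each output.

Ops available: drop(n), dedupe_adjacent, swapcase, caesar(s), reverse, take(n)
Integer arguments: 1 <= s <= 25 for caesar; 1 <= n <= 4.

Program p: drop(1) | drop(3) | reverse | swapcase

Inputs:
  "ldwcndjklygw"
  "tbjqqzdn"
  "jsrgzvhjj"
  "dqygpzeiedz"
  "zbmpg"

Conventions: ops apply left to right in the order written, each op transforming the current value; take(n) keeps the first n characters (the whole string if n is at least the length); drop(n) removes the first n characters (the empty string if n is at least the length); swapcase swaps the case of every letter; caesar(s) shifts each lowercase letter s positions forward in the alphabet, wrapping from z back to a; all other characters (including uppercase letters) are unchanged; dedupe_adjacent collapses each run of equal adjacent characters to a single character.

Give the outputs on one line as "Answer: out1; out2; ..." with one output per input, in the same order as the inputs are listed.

Execution, op by op:
  "ldwcndjklygw" -> "dwcndjklygw" -> "ndjklygw" -> "wgylkjdn" -> "WGYLKJDN"
  "tbjqqzdn" -> "bjqqzdn" -> "qzdn" -> "ndzq" -> "NDZQ"
  "jsrgzvhjj" -> "srgzvhjj" -> "zvhjj" -> "jjhvz" -> "JJHVZ"
  "dqygpzeiedz" -> "qygpzeiedz" -> "pzeiedz" -> "zdeiezp" -> "ZDEIEZP"
  "zbmpg" -> "bmpg" -> "g" -> "g" -> "G"

"WGYLKJDN"; "NDZQ"; "JJHVZ"; "ZDEIEZP"; "G"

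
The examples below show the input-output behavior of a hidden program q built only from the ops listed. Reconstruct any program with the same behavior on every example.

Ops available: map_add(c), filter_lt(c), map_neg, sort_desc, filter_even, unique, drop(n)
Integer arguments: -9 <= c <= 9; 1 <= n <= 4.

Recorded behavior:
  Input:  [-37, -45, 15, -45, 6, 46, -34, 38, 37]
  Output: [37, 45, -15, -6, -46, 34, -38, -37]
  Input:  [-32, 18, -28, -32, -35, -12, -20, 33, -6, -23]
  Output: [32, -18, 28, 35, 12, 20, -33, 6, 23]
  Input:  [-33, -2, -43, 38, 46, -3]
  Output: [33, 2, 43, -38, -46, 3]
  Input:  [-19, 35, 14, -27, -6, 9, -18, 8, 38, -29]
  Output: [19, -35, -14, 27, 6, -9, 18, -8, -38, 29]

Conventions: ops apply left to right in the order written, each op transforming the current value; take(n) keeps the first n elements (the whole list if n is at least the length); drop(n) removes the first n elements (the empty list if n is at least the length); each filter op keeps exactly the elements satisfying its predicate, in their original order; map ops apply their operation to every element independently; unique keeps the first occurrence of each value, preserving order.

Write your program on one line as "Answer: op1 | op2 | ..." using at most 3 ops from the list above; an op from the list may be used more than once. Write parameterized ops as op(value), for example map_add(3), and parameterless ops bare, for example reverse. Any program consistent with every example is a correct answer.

unique | map_neg

Check, running the answer program on each example:
  [-37, -45, 15, -45, 6, 46, -34, 38, 37] -> [-37, -45, 15, 6, 46, -34, 38, 37] -> [37, 45, -15, -6, -46, 34, -38, -37]
  [-32, 18, -28, -32, -35, -12, -20, 33, -6, -23] -> [-32, 18, -28, -35, -12, -20, 33, -6, -23] -> [32, -18, 28, 35, 12, 20, -33, 6, 23]
  [-33, -2, -43, 38, 46, -3] -> [-33, -2, -43, 38, 46, -3] -> [33, 2, 43, -38, -46, 3]
  [-19, 35, 14, -27, -6, 9, -18, 8, 38, -29] -> [-19, 35, 14, -27, -6, 9, -18, 8, 38, -29] -> [19, -35, -14, 27, 6, -9, 18, -8, -38, 29]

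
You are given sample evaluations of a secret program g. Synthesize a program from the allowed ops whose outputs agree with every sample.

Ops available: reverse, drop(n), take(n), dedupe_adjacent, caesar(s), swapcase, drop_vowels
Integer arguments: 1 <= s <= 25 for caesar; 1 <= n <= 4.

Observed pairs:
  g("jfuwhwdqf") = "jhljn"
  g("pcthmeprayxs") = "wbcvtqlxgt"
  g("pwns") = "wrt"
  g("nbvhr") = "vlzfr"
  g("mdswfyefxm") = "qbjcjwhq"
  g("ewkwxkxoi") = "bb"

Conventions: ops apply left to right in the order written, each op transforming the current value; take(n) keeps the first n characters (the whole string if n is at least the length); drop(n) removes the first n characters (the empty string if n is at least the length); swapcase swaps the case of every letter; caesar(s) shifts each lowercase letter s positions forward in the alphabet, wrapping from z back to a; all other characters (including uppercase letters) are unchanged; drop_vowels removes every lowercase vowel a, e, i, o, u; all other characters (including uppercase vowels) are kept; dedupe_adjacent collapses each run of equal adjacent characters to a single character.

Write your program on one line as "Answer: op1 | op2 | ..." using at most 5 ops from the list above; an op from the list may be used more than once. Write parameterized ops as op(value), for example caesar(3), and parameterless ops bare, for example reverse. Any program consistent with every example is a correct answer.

drop_vowels | reverse | caesar(4) | drop_vowels

Check, running the answer program on each example:
  "jfuwhwdqf" -> "jfwhwdqf" -> "fqdwhwfj" -> "juhalajn" -> "jhljn"
  "pcthmeprayxs" -> "pcthmpryxs" -> "sxyrpmhtcp" -> "wbcvtqlxgt" -> "wbcvtqlxgt"
  "pwns" -> "pwns" -> "snwp" -> "wrat" -> "wrt"
  "nbvhr" -> "nbvhr" -> "rhvbn" -> "vlzfr" -> "vlzfr"
  "mdswfyefxm" -> "mdswfyfxm" -> "mxfyfwsdm" -> "qbjcjawhq" -> "qbjcjwhq"
  "ewkwxkxoi" -> "wkwxkx" -> "xkxwkw" -> "bobaoa" -> "bb"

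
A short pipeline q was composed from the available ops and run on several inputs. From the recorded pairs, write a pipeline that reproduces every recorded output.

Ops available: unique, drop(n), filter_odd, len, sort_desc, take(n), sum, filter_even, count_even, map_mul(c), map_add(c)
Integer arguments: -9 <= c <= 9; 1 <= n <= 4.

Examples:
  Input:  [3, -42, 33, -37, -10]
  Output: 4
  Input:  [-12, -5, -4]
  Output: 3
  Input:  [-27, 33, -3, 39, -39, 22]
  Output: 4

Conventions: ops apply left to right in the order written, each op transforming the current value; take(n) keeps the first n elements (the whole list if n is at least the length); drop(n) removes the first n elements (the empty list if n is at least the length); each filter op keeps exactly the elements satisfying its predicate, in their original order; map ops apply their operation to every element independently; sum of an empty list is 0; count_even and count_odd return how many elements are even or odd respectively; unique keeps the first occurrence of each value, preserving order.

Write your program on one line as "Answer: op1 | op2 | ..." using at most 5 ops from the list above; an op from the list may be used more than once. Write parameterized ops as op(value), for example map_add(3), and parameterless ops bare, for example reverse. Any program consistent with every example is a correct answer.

take(4) | map_mul(4) | map_mul(2) | count_even

Check, running the answer program on each example:
  [3, -42, 33, -37, -10] -> [3, -42, 33, -37] -> [12, -168, 132, -148] -> [24, -336, 264, -296] -> 4
  [-12, -5, -4] -> [-12, -5, -4] -> [-48, -20, -16] -> [-96, -40, -32] -> 3
  [-27, 33, -3, 39, -39, 22] -> [-27, 33, -3, 39] -> [-108, 132, -12, 156] -> [-216, 264, -24, 312] -> 4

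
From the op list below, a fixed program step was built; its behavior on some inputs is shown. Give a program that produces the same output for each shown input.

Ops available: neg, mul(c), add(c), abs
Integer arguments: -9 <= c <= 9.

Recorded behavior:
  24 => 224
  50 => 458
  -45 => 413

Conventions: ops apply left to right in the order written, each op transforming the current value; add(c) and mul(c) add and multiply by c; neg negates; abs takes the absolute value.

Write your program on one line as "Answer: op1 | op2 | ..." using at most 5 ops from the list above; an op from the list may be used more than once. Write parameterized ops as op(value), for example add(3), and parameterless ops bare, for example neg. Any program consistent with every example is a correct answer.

mul(-9) | abs | neg | add(-8) | neg

Check, running the answer program on each example:
  24 -> -216 -> 216 -> -216 -> -224 -> 224
  50 -> -450 -> 450 -> -450 -> -458 -> 458
  -45 -> 405 -> 405 -> -405 -> -413 -> 413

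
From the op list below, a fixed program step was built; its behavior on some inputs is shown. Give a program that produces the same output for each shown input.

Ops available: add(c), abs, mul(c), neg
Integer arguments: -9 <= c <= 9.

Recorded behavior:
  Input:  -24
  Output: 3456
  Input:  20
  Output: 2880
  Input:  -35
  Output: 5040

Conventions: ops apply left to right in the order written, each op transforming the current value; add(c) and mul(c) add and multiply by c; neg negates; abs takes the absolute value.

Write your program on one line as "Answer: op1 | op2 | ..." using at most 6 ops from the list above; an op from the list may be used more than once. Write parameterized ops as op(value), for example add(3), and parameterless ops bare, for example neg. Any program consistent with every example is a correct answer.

neg | mul(-6) | mul(4) | mul(6) | abs

Check, running the answer program on each example:
  -24 -> 24 -> -144 -> -576 -> -3456 -> 3456
  20 -> -20 -> 120 -> 480 -> 2880 -> 2880
  -35 -> 35 -> -210 -> -840 -> -5040 -> 5040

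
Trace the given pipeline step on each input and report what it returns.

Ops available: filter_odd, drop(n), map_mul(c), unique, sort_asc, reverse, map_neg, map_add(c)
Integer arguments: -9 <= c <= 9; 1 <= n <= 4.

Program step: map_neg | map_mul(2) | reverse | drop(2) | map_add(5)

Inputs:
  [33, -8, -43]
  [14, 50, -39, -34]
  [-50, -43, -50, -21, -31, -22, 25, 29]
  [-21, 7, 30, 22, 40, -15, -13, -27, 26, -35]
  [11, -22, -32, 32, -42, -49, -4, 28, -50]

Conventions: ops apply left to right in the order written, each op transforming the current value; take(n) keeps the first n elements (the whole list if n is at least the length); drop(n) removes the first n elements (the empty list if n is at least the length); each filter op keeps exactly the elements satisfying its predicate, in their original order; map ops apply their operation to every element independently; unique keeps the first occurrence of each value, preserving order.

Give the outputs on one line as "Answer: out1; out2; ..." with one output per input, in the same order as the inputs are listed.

Execution, op by op:
  [33, -8, -43] -> [-33, 8, 43] -> [-66, 16, 86] -> [86, 16, -66] -> [-66] -> [-61]
  [14, 50, -39, -34] -> [-14, -50, 39, 34] -> [-28, -100, 78, 68] -> [68, 78, -100, -28] -> [-100, -28] -> [-95, -23]
  [-50, -43, -50, -21, -31, -22, 25, 29] -> [50, 43, 50, 21, 31, 22, -25, -29] -> [100, 86, 100, 42, 62, 44, -50, -58] -> [-58, -50, 44, 62, 42, 100, 86, 100] -> [44, 62, 42, 100, 86, 100] -> [49, 67, 47, 105, 91, 105]
  [-21, 7, 30, 22, 40, -15, -13, -27, 26, -35] -> [21, -7, -30, -22, -40, 15, 13, 27, -26, 35] -> [42, -14, -60, -44, -80, 30, 26, 54, -52, 70] -> [70, -52, 54, 26, 30, -80, -44, -60, -14, 42] -> [54, 26, 30, -80, -44, -60, -14, 42] -> [59, 31, 35, -75, -39, -55, -9, 47]
  [11, -22, -32, 32, -42, -49, -4, 28, -50] -> [-11, 22, 32, -32, 42, 49, 4, -28, 50] -> [-22, 44, 64, -64, 84, 98, 8, -56, 100] -> [100, -56, 8, 98, 84, -64, 64, 44, -22] -> [8, 98, 84, -64, 64, 44, -22] -> [13, 103, 89, -59, 69, 49, -17]

[-61]; [-95, -23]; [49, 67, 47, 105, 91, 105]; [59, 31, 35, -75, -39, -55, -9, 47]; [13, 103, 89, -59, 69, 49, -17]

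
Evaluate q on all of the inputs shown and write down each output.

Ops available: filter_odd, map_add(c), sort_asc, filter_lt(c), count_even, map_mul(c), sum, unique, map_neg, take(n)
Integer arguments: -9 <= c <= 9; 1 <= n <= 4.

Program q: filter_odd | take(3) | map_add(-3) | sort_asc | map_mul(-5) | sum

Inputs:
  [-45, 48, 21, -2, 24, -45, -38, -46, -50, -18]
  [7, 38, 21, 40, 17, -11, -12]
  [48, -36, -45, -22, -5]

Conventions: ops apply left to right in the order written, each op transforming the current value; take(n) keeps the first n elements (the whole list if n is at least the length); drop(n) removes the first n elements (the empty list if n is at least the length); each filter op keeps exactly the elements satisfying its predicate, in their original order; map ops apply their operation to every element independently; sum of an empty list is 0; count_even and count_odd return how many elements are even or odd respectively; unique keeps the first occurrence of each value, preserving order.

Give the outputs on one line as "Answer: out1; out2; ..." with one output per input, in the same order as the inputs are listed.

Execution, op by op:
  [-45, 48, 21, -2, 24, -45, -38, -46, -50, -18] -> [-45, 21, -45] -> [-45, 21, -45] -> [-48, 18, -48] -> [-48, -48, 18] -> [240, 240, -90] -> 390
  [7, 38, 21, 40, 17, -11, -12] -> [7, 21, 17, -11] -> [7, 21, 17] -> [4, 18, 14] -> [4, 14, 18] -> [-20, -70, -90] -> -180
  [48, -36, -45, -22, -5] -> [-45, -5] -> [-45, -5] -> [-48, -8] -> [-48, -8] -> [240, 40] -> 280

390; -180; 280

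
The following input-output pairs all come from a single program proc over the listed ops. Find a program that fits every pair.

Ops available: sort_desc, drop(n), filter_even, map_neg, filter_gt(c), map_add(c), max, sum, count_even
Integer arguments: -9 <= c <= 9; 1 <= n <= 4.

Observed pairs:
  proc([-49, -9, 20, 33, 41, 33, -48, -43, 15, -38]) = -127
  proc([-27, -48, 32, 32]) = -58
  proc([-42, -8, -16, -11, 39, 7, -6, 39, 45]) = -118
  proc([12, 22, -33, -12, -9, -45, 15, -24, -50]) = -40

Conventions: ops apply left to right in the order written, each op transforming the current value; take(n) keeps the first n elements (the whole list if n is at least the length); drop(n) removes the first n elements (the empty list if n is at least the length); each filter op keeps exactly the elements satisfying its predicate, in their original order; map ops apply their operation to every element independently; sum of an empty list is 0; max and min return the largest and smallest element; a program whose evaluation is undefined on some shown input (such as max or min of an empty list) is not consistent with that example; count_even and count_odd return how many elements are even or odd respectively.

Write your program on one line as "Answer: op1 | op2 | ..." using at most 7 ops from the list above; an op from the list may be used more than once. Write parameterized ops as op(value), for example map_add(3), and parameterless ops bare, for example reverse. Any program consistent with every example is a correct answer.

filter_gt(0) | sort_desc | map_neg | sort_desc | map_add(3) | sum

Check, running the answer program on each example:
  [-49, -9, 20, 33, 41, 33, -48, -43, 15, -38] -> [20, 33, 41, 33, 15] -> [41, 33, 33, 20, 15] -> [-41, -33, -33, -20, -15] -> [-15, -20, -33, -33, -41] -> [-12, -17, -30, -30, -38] -> -127
  [-27, -48, 32, 32] -> [32, 32] -> [32, 32] -> [-32, -32] -> [-32, -32] -> [-29, -29] -> -58
  [-42, -8, -16, -11, 39, 7, -6, 39, 45] -> [39, 7, 39, 45] -> [45, 39, 39, 7] -> [-45, -39, -39, -7] -> [-7, -39, -39, -45] -> [-4, -36, -36, -42] -> -118
  [12, 22, -33, -12, -9, -45, 15, -24, -50] -> [12, 22, 15] -> [22, 15, 12] -> [-22, -15, -12] -> [-12, -15, -22] -> [-9, -12, -19] -> -40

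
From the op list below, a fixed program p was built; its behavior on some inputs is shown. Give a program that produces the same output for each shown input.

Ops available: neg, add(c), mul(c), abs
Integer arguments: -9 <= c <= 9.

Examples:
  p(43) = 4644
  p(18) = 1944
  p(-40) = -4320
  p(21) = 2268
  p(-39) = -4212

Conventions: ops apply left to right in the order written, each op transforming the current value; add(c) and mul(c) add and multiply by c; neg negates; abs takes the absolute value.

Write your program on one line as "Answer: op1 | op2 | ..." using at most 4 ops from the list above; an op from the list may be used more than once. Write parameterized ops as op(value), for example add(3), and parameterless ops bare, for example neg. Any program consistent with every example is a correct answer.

mul(6) | mul(3) | neg | mul(-6)

Check, running the answer program on each example:
  43 -> 258 -> 774 -> -774 -> 4644
  18 -> 108 -> 324 -> -324 -> 1944
  -40 -> -240 -> -720 -> 720 -> -4320
  21 -> 126 -> 378 -> -378 -> 2268
  -39 -> -234 -> -702 -> 702 -> -4212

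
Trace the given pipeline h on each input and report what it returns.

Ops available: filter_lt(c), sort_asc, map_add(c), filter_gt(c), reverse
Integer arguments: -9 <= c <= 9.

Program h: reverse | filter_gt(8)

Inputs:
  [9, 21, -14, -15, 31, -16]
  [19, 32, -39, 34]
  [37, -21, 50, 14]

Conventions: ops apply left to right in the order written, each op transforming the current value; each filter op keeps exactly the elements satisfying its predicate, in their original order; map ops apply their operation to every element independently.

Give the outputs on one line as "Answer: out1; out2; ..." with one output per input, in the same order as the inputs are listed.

[31, 21, 9]; [34, 32, 19]; [14, 50, 37]

Execution, op by op:
  [9, 21, -14, -15, 31, -16] -> [-16, 31, -15, -14, 21, 9] -> [31, 21, 9]
  [19, 32, -39, 34] -> [34, -39, 32, 19] -> [34, 32, 19]
  [37, -21, 50, 14] -> [14, 50, -21, 37] -> [14, 50, 37]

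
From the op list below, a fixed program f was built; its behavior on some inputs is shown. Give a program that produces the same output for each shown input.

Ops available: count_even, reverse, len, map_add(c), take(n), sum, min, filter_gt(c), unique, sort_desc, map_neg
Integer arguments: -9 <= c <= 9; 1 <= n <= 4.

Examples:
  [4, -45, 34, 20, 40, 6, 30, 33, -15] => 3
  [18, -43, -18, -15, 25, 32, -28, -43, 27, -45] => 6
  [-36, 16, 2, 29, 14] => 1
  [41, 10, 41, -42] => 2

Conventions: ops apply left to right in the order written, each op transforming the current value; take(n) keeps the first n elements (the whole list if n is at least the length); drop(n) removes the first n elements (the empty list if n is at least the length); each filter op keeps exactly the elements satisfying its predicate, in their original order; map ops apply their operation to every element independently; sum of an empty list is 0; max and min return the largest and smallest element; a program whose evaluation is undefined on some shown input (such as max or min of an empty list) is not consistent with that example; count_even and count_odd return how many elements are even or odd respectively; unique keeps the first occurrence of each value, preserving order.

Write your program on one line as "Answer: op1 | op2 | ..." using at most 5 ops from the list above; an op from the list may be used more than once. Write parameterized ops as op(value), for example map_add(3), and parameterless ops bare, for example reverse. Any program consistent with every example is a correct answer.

sort_desc | map_add(5) | map_neg | count_even

Check, running the answer program on each example:
  [4, -45, 34, 20, 40, 6, 30, 33, -15] -> [40, 34, 33, 30, 20, 6, 4, -15, -45] -> [45, 39, 38, 35, 25, 11, 9, -10, -40] -> [-45, -39, -38, -35, -25, -11, -9, 10, 40] -> 3
  [18, -43, -18, -15, 25, 32, -28, -43, 27, -45] -> [32, 27, 25, 18, -15, -18, -28, -43, -43, -45] -> [37, 32, 30, 23, -10, -13, -23, -38, -38, -40] -> [-37, -32, -30, -23, 10, 13, 23, 38, 38, 40] -> 6
  [-36, 16, 2, 29, 14] -> [29, 16, 14, 2, -36] -> [34, 21, 19, 7, -31] -> [-34, -21, -19, -7, 31] -> 1
  [41, 10, 41, -42] -> [41, 41, 10, -42] -> [46, 46, 15, -37] -> [-46, -46, -15, 37] -> 2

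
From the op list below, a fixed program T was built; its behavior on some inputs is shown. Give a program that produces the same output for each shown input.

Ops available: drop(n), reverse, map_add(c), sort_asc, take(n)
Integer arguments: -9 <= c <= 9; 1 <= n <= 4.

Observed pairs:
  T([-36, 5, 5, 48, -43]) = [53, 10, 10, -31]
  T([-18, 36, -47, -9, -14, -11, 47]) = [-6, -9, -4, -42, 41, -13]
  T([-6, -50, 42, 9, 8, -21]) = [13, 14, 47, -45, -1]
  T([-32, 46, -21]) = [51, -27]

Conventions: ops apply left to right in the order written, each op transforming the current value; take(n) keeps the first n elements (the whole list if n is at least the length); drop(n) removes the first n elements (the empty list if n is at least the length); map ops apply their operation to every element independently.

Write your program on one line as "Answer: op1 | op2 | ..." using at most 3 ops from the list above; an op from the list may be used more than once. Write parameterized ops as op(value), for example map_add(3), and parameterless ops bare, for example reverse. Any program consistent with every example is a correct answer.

map_add(5) | reverse | drop(1)

Check, running the answer program on each example:
  [-36, 5, 5, 48, -43] -> [-31, 10, 10, 53, -38] -> [-38, 53, 10, 10, -31] -> [53, 10, 10, -31]
  [-18, 36, -47, -9, -14, -11, 47] -> [-13, 41, -42, -4, -9, -6, 52] -> [52, -6, -9, -4, -42, 41, -13] -> [-6, -9, -4, -42, 41, -13]
  [-6, -50, 42, 9, 8, -21] -> [-1, -45, 47, 14, 13, -16] -> [-16, 13, 14, 47, -45, -1] -> [13, 14, 47, -45, -1]
  [-32, 46, -21] -> [-27, 51, -16] -> [-16, 51, -27] -> [51, -27]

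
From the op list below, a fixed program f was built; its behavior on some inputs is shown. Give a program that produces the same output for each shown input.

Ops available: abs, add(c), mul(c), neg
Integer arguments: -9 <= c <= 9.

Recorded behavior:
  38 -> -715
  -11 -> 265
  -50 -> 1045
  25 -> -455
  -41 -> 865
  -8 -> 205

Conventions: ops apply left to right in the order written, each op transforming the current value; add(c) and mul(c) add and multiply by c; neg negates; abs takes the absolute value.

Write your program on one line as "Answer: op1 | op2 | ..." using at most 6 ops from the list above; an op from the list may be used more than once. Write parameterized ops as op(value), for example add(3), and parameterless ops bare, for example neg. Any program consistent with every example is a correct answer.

add(-6) | add(4) | mul(5) | mul(-4) | add(5)

Check, running the answer program on each example:
  38 -> 32 -> 36 -> 180 -> -720 -> -715
  -11 -> -17 -> -13 -> -65 -> 260 -> 265
  -50 -> -56 -> -52 -> -260 -> 1040 -> 1045
  25 -> 19 -> 23 -> 115 -> -460 -> -455
  -41 -> -47 -> -43 -> -215 -> 860 -> 865
  -8 -> -14 -> -10 -> -50 -> 200 -> 205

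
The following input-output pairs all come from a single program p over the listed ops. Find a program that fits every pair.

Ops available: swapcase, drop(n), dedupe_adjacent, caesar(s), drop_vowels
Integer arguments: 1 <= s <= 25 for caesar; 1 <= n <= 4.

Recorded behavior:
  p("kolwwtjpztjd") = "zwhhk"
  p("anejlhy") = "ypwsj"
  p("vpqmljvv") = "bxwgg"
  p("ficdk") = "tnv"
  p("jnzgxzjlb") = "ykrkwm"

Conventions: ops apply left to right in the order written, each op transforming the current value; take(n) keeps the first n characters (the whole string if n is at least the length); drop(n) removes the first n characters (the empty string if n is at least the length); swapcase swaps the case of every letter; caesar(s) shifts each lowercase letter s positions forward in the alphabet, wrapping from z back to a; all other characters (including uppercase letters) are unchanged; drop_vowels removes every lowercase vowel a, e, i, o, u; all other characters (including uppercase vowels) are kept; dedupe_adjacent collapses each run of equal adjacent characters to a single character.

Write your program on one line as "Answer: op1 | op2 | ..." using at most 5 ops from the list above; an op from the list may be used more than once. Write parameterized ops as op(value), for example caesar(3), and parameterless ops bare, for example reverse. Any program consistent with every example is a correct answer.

drop(1) | caesar(8) | caesar(3) | drop_vowels

Check, running the answer program on each example:
  "kolwwtjpztjd" -> "olwwtjpztjd" -> "wteebrxhbrl" -> "zwhheuakeuo" -> "zwhhk"
  "anejlhy" -> "nejlhy" -> "vmrtpg" -> "ypuwsj" -> "ypwsj"
  "vpqmljvv" -> "pqmljvv" -> "xyutrdd" -> "abxwugg" -> "bxwgg"
  "ficdk" -> "icdk" -> "qkls" -> "tnov" -> "tnv"
  "jnzgxzjlb" -> "nzgxzjlb" -> "vhofhrtj" -> "ykrikuwm" -> "ykrkwm"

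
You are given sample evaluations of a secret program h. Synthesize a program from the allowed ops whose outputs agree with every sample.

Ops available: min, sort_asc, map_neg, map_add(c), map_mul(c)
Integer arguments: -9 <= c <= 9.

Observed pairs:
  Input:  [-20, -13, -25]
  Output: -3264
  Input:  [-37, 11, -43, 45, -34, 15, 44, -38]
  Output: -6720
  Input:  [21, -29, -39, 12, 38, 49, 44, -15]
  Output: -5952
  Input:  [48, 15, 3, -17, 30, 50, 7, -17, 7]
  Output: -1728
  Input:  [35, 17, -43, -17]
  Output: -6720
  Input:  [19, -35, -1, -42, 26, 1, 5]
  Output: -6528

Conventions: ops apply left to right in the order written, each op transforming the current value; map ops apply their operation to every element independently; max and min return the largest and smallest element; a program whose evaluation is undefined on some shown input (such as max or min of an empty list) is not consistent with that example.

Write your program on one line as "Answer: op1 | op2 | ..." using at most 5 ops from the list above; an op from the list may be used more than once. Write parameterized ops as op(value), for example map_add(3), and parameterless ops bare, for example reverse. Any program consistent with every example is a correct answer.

map_add(8) | map_mul(8) | map_mul(-4) | map_mul(-6) | min

Check, running the answer program on each example:
  [-20, -13, -25] -> [-12, -5, -17] -> [-96, -40, -136] -> [384, 160, 544] -> [-2304, -960, -3264] -> -3264
  [-37, 11, -43, 45, -34, 15, 44, -38] -> [-29, 19, -35, 53, -26, 23, 52, -30] -> [-232, 152, -280, 424, -208, 184, 416, -240] -> [928, -608, 1120, -1696, 832, -736, -1664, 960] -> [-5568, 3648, -6720, 10176, -4992, 4416, 9984, -5760] -> -6720
  [21, -29, -39, 12, 38, 49, 44, -15] -> [29, -21, -31, 20, 46, 57, 52, -7] -> [232, -168, -248, 160, 368, 456, 416, -56] -> [-928, 672, 992, -640, -1472, -1824, -1664, 224] -> [5568, -4032, -5952, 3840, 8832, 10944, 9984, -1344] -> -5952
  [48, 15, 3, -17, 30, 50, 7, -17, 7] -> [56, 23, 11, -9, 38, 58, 15, -9, 15] -> [448, 184, 88, -72, 304, 464, 120, -72, 120] -> [-1792, -736, -352, 288, -1216, -1856, -480, 288, -480] -> [10752, 4416, 2112, -1728, 7296, 11136, 2880, -1728, 2880] -> -1728
  [35, 17, -43, -17] -> [43, 25, -35, -9] -> [344, 200, -280, -72] -> [-1376, -800, 1120, 288] -> [8256, 4800, -6720, -1728] -> -6720
  [19, -35, -1, -42, 26, 1, 5] -> [27, -27, 7, -34, 34, 9, 13] -> [216, -216, 56, -272, 272, 72, 104] -> [-864, 864, -224, 1088, -1088, -288, -416] -> [5184, -5184, 1344, -6528, 6528, 1728, 2496] -> -6528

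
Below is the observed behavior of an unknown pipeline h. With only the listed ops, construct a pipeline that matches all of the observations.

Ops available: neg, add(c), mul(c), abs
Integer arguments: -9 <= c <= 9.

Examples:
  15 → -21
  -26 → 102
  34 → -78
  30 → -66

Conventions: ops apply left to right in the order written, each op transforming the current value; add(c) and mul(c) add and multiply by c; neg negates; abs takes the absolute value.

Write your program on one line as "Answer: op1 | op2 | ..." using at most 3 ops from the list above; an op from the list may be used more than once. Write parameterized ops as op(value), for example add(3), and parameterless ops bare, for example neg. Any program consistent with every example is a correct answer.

add(-8) | mul(3) | neg

Check, running the answer program on each example:
  15 -> 7 -> 21 -> -21
  -26 -> -34 -> -102 -> 102
  34 -> 26 -> 78 -> -78
  30 -> 22 -> 66 -> -66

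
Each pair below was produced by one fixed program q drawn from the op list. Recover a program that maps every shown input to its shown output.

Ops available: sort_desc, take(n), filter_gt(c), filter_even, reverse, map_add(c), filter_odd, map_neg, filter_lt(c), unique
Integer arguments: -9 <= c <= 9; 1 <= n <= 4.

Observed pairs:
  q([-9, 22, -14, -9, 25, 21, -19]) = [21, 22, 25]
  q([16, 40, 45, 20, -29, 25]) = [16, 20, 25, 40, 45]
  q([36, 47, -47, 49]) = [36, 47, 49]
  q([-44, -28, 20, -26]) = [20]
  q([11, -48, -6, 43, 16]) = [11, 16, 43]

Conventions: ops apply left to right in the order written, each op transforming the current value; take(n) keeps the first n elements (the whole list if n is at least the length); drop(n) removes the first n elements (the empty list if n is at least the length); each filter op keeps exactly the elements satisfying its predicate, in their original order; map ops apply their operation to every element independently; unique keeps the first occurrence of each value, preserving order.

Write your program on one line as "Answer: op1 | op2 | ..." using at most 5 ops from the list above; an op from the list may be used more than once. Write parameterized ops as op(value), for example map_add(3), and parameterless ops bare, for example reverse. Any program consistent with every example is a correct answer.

map_neg | sort_desc | map_neg | filter_gt(-9) | filter_gt(-4)

Check, running the answer program on each example:
  [-9, 22, -14, -9, 25, 21, -19] -> [9, -22, 14, 9, -25, -21, 19] -> [19, 14, 9, 9, -21, -22, -25] -> [-19, -14, -9, -9, 21, 22, 25] -> [21, 22, 25] -> [21, 22, 25]
  [16, 40, 45, 20, -29, 25] -> [-16, -40, -45, -20, 29, -25] -> [29, -16, -20, -25, -40, -45] -> [-29, 16, 20, 25, 40, 45] -> [16, 20, 25, 40, 45] -> [16, 20, 25, 40, 45]
  [36, 47, -47, 49] -> [-36, -47, 47, -49] -> [47, -36, -47, -49] -> [-47, 36, 47, 49] -> [36, 47, 49] -> [36, 47, 49]
  [-44, -28, 20, -26] -> [44, 28, -20, 26] -> [44, 28, 26, -20] -> [-44, -28, -26, 20] -> [20] -> [20]
  [11, -48, -6, 43, 16] -> [-11, 48, 6, -43, -16] -> [48, 6, -11, -16, -43] -> [-48, -6, 11, 16, 43] -> [-6, 11, 16, 43] -> [11, 16, 43]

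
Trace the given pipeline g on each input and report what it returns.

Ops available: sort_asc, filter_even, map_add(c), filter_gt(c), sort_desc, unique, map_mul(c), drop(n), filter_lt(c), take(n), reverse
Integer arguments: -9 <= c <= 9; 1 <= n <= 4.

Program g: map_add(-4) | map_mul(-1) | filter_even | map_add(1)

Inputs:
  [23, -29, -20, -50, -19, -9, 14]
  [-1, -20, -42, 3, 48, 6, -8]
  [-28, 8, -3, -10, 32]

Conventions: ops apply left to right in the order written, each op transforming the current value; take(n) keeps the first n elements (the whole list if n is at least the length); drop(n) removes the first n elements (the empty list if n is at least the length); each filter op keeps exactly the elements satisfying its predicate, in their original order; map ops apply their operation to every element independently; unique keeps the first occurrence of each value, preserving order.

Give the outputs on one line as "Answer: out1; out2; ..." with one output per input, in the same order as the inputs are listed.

Execution, op by op:
  [23, -29, -20, -50, -19, -9, 14] -> [19, -33, -24, -54, -23, -13, 10] -> [-19, 33, 24, 54, 23, 13, -10] -> [24, 54, -10] -> [25, 55, -9]
  [-1, -20, -42, 3, 48, 6, -8] -> [-5, -24, -46, -1, 44, 2, -12] -> [5, 24, 46, 1, -44, -2, 12] -> [24, 46, -44, -2, 12] -> [25, 47, -43, -1, 13]
  [-28, 8, -3, -10, 32] -> [-32, 4, -7, -14, 28] -> [32, -4, 7, 14, -28] -> [32, -4, 14, -28] -> [33, -3, 15, -27]

[25, 55, -9]; [25, 47, -43, -1, 13]; [33, -3, 15, -27]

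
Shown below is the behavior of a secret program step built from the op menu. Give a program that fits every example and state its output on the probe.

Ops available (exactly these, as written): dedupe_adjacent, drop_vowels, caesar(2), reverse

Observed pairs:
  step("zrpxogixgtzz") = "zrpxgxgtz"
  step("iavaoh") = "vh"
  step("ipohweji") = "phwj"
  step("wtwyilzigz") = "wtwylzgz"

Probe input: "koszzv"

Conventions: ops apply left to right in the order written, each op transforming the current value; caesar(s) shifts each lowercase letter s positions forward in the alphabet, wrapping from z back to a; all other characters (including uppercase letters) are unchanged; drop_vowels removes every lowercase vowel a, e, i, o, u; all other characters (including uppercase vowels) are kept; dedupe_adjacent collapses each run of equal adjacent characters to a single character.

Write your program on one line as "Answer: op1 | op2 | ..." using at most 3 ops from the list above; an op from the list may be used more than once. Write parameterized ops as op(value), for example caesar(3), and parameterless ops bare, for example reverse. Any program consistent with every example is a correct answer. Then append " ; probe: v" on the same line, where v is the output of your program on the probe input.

drop_vowels | dedupe_adjacent ; probe: "kszv"

Check, running the answer program on each example:
  "zrpxogixgtzz" -> "zrpxgxgtzz" -> "zrpxgxgtz"
  "iavaoh" -> "vh" -> "vh"
  "ipohweji" -> "phwj" -> "phwj"
  "wtwyilzigz" -> "wtwylzgz" -> "wtwylzgz"
  probe: "koszzv" -> "kszzv" -> "kszv"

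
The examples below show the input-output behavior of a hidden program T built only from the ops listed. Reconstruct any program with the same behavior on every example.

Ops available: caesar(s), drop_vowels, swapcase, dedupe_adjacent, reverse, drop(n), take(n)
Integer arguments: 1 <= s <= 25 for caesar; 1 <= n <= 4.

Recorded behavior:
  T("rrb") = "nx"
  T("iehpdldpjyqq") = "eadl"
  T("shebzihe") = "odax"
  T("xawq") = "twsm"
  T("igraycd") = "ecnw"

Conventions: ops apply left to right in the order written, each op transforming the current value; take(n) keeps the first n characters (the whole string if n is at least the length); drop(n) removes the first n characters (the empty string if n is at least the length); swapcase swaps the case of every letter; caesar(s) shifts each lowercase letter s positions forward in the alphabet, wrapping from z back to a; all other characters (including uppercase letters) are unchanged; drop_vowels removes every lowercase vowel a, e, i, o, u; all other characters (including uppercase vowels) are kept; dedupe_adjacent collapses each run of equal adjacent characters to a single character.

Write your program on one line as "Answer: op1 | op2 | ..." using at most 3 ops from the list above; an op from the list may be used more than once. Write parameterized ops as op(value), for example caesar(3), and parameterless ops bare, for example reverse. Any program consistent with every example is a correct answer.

dedupe_adjacent | take(4) | caesar(22)

Check, running the answer program on each example:
  "rrb" -> "rb" -> "rb" -> "nx"
  "iehpdldpjyqq" -> "iehpdldpjyq" -> "iehp" -> "eadl"
  "shebzihe" -> "shebzihe" -> "sheb" -> "odax"
  "xawq" -> "xawq" -> "xawq" -> "twsm"
  "igraycd" -> "igraycd" -> "igra" -> "ecnw"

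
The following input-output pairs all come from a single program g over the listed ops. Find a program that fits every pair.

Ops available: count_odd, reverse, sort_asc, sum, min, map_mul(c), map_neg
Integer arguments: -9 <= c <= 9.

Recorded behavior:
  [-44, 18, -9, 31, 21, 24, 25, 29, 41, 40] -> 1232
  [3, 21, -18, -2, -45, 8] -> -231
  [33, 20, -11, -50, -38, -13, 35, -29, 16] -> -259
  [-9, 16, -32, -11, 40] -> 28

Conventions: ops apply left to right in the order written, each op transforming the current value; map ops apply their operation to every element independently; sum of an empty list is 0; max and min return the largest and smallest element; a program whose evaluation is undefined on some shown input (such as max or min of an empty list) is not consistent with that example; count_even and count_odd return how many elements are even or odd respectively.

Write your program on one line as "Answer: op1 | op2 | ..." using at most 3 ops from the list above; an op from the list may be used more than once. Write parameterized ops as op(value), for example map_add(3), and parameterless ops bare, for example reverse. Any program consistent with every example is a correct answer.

map_mul(-7) | map_mul(-1) | sum

Check, running the answer program on each example:
  [-44, 18, -9, 31, 21, 24, 25, 29, 41, 40] -> [308, -126, 63, -217, -147, -168, -175, -203, -287, -280] -> [-308, 126, -63, 217, 147, 168, 175, 203, 287, 280] -> 1232
  [3, 21, -18, -2, -45, 8] -> [-21, -147, 126, 14, 315, -56] -> [21, 147, -126, -14, -315, 56] -> -231
  [33, 20, -11, -50, -38, -13, 35, -29, 16] -> [-231, -140, 77, 350, 266, 91, -245, 203, -112] -> [231, 140, -77, -350, -266, -91, 245, -203, 112] -> -259
  [-9, 16, -32, -11, 40] -> [63, -112, 224, 77, -280] -> [-63, 112, -224, -77, 280] -> 28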